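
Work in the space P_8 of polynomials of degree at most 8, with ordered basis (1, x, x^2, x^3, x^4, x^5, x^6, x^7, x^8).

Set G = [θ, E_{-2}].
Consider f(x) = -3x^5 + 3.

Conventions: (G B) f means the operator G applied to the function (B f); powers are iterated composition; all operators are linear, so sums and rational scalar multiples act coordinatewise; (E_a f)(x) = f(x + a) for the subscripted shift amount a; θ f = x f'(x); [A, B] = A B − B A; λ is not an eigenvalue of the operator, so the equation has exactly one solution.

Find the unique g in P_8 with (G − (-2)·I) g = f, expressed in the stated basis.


the result is g(x) = -(3/2)x^5 + (15/2)x^4 - 90x^3 + 630x^2 - 2940x + 13803/2

write g with unknown coordinates in the stated basis and equate coefficients in (G − (-2)·I) g = f
solving from the highest basis element down gives g = -(3/2)x^5 + (15/2)x^4 - 90x^3 + 630x^2 - 2940x + 13803/2
check: G g = -15x^4 + 180x^3 - 1260x^2 + 5880x - 13800
so G g − (-2)·g = -3x^5 + 3 = f ✓


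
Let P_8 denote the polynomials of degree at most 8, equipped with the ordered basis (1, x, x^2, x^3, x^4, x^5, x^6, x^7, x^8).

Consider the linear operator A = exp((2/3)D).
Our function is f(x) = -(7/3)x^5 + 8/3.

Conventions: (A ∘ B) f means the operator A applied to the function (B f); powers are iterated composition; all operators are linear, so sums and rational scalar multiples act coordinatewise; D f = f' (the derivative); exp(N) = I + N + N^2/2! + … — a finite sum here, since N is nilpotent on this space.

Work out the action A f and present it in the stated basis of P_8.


the image equals g(x) = -(7/3)x^5 - (70/9)x^4 - (280/27)x^3 - (560/81)x^2 - (560/243)x + 1720/729

order-1 term: -(70/9)x^4
order-2 term: -(280/27)x^3
order-3 term: -(560/81)x^2
order-4 term: -(560/243)x
order-5 term: -224/729
the series for exp((2/3)D) f terminates at order 5
exp((2/3)D) f = -(7/3)x^5 - (70/9)x^4 - (280/27)x^3 - (560/81)x^2 - (560/243)x + 1720/729


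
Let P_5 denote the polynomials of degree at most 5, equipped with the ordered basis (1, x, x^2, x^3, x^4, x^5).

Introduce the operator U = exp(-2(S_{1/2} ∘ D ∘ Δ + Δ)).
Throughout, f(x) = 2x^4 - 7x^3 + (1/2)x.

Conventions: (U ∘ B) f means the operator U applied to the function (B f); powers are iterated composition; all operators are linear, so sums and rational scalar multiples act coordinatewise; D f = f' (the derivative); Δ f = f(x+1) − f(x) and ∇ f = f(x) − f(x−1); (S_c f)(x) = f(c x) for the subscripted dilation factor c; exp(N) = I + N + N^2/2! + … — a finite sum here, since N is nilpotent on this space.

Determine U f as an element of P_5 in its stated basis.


order-1 term: -16x^3 + 6x^2 + 44x + 35
order-2 term: 48x^2 + 84x + 2
order-3 term: -64x - 152
order-4 term: 32
the series for exp(-2(S_{1/2} ∘ D ∘ Δ + Δ)) f terminates at order 4
exp(-2(S_{1/2} ∘ D ∘ Δ + Δ)) f = 2x^4 - 23x^3 + 54x^2 + (129/2)x - 83

the result is g(x) = 2x^4 - 23x^3 + 54x^2 + (129/2)x - 83


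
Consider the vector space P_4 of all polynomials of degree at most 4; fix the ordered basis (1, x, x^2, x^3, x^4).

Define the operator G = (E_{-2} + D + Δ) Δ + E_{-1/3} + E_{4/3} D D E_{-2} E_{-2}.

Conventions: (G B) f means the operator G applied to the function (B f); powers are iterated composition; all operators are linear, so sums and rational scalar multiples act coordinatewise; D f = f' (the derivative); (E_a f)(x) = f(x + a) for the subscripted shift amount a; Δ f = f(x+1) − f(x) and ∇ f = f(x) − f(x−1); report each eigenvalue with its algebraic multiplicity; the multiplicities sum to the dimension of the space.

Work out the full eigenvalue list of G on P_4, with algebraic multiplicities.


λ = 1 (multiplicity 5)

image of 1: 1
image of x: x + 2/3
image of x^2: x^2 + (4/3)x + 28/9
image of x^3: x^3 + 2x^2 + (28/3)x - 1/27
image of x^4: x^4 + (8/3)x^3 + (56/3)x^2 - (4/27)x + 7156/81
the matrix is upper triangular; its diagonal is (1, 1, 1, 1, 1)
for a triangular matrix the eigenvalues are the diagonal entries, with algebraic multiplicity their repetition count


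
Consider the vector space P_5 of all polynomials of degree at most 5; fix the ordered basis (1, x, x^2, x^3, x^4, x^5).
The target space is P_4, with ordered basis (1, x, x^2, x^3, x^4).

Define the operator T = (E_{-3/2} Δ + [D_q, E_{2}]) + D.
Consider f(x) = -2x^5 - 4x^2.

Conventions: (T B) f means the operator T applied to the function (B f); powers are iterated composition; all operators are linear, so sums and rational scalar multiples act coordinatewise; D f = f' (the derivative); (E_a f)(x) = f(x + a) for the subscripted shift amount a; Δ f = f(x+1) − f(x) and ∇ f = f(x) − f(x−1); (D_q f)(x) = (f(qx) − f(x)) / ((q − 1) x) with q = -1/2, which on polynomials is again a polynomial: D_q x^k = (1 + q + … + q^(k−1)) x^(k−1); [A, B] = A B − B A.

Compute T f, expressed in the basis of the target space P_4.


Δ f = -10x^4 - 20x^3 - 20x^2 - 18x - 6
E_{-3/2} Δ f = -10x^4 + 40x^3 - 65x^2 + 42x - 57/8
E_{2} f = -2x^5 - 20x^4 - 80x^3 - 164x^2 - 176x - 80
D_q E_{2} f = -(11/8)x^4 - (25/2)x^3 - 60x^2 - 82x - 176
D_q f = -(11/8)x^4 - 2x
E_{2} D_q f = -(11/8)x^4 - 11x^3 - 33x^2 - 46x - 26
[D_q, E_{2}] f = -(3/2)x^3 - 27x^2 - 36x - 150
(E_{-3/2} Δ + [D_q, E_{2}]) f = -10x^4 + (77/2)x^3 - 92x^2 + 6x - 1257/8
D f = -10x^4 - 8x
((E_{-3/2} Δ + [D_q, E_{2}]) + D) f = -20x^4 + (77/2)x^3 - 92x^2 - 2x - 1257/8

g(x) = -20x^4 + (77/2)x^3 - 92x^2 - 2x - 1257/8


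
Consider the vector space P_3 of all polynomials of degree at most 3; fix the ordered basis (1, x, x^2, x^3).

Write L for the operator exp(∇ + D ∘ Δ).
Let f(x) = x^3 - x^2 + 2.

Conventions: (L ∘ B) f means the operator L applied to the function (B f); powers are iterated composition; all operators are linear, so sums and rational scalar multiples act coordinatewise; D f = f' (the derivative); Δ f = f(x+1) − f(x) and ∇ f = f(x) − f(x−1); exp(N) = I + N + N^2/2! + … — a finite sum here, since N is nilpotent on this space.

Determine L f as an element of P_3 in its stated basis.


the result is g(x) = x^3 + 2x^2 + 4x + 8

order-1 term: 3x^2 + x + 3
order-2 term: 3x + 2
order-3 term: 1
the series for exp(∇ + D ∘ Δ) f terminates at order 3
exp(∇ + D ∘ Δ) f = x^3 + 2x^2 + 4x + 8


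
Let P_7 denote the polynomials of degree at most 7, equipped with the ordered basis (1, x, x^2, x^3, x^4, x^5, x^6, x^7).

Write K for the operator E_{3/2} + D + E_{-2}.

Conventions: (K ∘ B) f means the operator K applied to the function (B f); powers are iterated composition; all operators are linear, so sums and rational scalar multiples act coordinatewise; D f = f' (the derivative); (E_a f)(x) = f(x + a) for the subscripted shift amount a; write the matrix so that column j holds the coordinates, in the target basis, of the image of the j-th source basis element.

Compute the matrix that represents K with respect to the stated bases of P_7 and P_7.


the matrix is [[2, 1/2, 25/4, -37/8, 337/16, -781/32, 4825/64, -14197/128]; [0, 2, 1, 75/4, -37/2, 1685/16, -2343/16, 33775/64]; [0, 0, 2, 3/2, 75/2, -185/4, 5055/16, -16401/32]; [0, 0, 0, 2, 2, 125/2, -185/2, 11795/16]; [0, 0, 0, 0, 2, 5/2, 375/4, -1295/8]; [0, 0, 0, 0, 0, 2, 3, 525/4]; [0, 0, 0, 0, 0, 0, 2, 7/2]; [0, 0, 0, 0, 0, 0, 0, 2]] (rows listed top to bottom)

image of 1: 2
image of x: 2x + 1/2
image of x^2: 2x^2 + x + 25/4
image of x^3: 2x^3 + (3/2)x^2 + (75/4)x - 37/8
image of x^4: 2x^4 + 2x^3 + (75/2)x^2 - (37/2)x + 337/16
image of x^5: 2x^5 + (5/2)x^4 + (125/2)x^3 - (185/4)x^2 + (1685/16)x - 781/32
image of x^6: 2x^6 + 3x^5 + (375/4)x^4 - (185/2)x^3 + (5055/16)x^2 - (2343/16)x + 4825/64
image of x^7: 2x^7 + (7/2)x^6 + (525/4)x^5 - (1295/8)x^4 + (11795/16)x^3 - (16401/32)x^2 + (33775/64)x - 14197/128
each image's coordinates form column j of the matrix


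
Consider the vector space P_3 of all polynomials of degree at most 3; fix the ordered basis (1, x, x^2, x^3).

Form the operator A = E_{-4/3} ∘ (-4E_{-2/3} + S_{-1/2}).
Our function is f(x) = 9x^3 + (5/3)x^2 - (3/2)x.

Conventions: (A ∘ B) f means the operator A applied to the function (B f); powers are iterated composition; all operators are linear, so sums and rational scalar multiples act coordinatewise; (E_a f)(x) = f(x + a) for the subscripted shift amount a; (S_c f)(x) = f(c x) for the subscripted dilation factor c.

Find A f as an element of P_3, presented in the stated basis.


E_{-2/3} f = 9x^3 - (49/3)x^2 + (149/18)x - 25/27
(-4E_{-2/3}) f = -36x^3 + (196/3)x^2 - (298/9)x + 100/27
S_{-1/2} f = -(9/8)x^3 + (5/12)x^2 + (3/4)x
(-4E_{-2/3} + S_{-1/2}) f = -(297/8)x^3 + (263/4)x^2 - (1165/36)x + 100/27
E_{-4/3} (-4E_{-2/3} + S_{-1/2}) f = -(297/8)x^3 + (857/4)x^2 - (14605/36)x + 6797/27

the result is g(x) = -(297/8)x^3 + (857/4)x^2 - (14605/36)x + 6797/27


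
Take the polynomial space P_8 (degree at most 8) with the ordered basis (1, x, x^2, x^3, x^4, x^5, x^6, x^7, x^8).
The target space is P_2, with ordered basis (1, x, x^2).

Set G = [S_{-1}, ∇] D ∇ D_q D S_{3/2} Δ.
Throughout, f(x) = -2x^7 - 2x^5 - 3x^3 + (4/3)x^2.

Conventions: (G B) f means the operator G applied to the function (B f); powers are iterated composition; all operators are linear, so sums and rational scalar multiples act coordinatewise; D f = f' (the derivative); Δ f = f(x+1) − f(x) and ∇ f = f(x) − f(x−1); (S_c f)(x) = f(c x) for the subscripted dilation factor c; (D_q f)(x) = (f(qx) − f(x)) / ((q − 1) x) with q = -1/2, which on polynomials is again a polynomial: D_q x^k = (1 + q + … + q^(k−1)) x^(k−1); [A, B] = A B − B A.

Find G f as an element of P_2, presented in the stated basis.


the result is g(x) = (505197/16)x + 15309/4

Δ f = -14x^6 - 42x^5 - 80x^4 - 90x^3 - 71x^2 - (91/3)x - 17/3
S_{3/2} Δ f = -(5103/32)x^6 - (5103/16)x^5 - 405x^4 - (1215/4)x^3 - (639/4)x^2 - (91/2)x - 17/3
D S_{3/2} Δ f = -(15309/16)x^5 - (25515/16)x^4 - 1620x^3 - (3645/4)x^2 - (639/2)x - 91/2
D_q D S_{3/2} Δ f = -(168399/256)x^4 - (127575/128)x^3 - 1215x^2 - (3645/8)x - 639/2
∇ D_q D S_{3/2} Δ f = -(168399/64)x^3 + (15309/16)x^2 - (265113/128)x + 107649/256
D (∇ D_q D S_{3/2}) Δ f = -(505197/64)x^2 + (15309/8)x - 265113/128
∇ D (∇ D_q D S_{3/2}) Δ f = -(505197/32)x + 627669/64
S_{-1} ∇ D (∇ D_q D S_{3/2}) Δ f = (505197/32)x + 627669/64
S_{-1} D (∇ D_q D S_{3/2}) Δ f = -(505197/64)x^2 - (15309/8)x - 265113/128
∇ S_{-1} D (∇ D_q D S_{3/2}) Δ f = -(505197/32)x + 382725/64
[S_{-1}, ∇] D (∇ D_q D S_{3/2}) Δ f = (505197/16)x + 15309/4


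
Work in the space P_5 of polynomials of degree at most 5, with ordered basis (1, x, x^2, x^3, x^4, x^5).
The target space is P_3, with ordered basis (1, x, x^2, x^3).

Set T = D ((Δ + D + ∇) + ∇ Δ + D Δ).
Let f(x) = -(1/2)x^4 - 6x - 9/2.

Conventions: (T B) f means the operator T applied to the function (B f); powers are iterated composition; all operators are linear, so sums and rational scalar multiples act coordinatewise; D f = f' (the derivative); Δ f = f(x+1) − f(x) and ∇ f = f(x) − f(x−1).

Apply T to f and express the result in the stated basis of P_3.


Δ f = -2x^3 - 3x^2 - 2x - 13/2
D f = -2x^3 - 6
∇ f = -2x^3 + 3x^2 - 2x - 11/2
(Δ + D + ∇) f = -6x^3 - 4x - 18
Δ f = -2x^3 - 3x^2 - 2x - 13/2
∇ Δ f = -6x^2 - 1
Δ f = -2x^3 - 3x^2 - 2x - 13/2
D Δ f = -6x^2 - 6x - 2
((Δ + D + ∇) + ∇ Δ + D Δ) f = -6x^3 - 12x^2 - 10x - 21
D ((Δ + D + ∇) + ∇ Δ + D Δ) f = -18x^2 - 24x - 10

the image equals g(x) = -18x^2 - 24x - 10


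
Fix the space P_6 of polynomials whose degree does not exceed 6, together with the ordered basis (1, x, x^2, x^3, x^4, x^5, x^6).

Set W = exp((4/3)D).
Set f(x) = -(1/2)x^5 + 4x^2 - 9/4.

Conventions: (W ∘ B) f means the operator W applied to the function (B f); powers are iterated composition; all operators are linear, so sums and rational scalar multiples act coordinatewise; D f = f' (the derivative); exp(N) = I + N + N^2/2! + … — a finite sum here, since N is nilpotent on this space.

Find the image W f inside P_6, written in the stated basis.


g(x) = -(1/2)x^5 - (10/3)x^4 - (80/9)x^3 - (212/27)x^2 + (224/81)x + 2677/972

order-1 term: -(10/3)x^4 + (32/3)x
order-2 term: -(80/9)x^3 + 64/9
order-3 term: -(320/27)x^2
order-4 term: -(640/81)x
order-5 term: -512/243
the series for exp((4/3)D) f terminates at order 5
exp((4/3)D) f = -(1/2)x^5 - (10/3)x^4 - (80/9)x^3 - (212/27)x^2 + (224/81)x + 2677/972


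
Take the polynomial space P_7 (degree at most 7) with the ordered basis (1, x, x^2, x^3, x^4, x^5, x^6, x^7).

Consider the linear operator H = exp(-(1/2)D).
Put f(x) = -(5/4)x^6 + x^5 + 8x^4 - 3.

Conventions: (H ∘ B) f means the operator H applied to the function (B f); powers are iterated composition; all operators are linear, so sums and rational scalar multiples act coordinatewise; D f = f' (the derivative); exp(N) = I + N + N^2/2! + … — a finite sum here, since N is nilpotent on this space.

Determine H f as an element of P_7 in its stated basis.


g(x) = -(5/4)x^6 + (19/4)x^5 + (13/16)x^4 - (83/8)x^3 + (613/64)x^2 - (221/64)x - 653/256

order-1 term: (15/4)x^5 - (5/2)x^4 - 16x^3
order-2 term: -(75/16)x^4 + (5/2)x^3 + 12x^2
order-3 term: (25/8)x^3 - (5/4)x^2 - 4x
order-4 term: -(75/64)x^2 + (5/16)x + 1/2
order-5 term: (15/64)x - 1/32
order-6 term: -5/256
the series for exp(-(1/2)D) f terminates at order 6
exp(-(1/2)D) f = -(5/4)x^6 + (19/4)x^5 + (13/16)x^4 - (83/8)x^3 + (613/64)x^2 - (221/64)x - 653/256


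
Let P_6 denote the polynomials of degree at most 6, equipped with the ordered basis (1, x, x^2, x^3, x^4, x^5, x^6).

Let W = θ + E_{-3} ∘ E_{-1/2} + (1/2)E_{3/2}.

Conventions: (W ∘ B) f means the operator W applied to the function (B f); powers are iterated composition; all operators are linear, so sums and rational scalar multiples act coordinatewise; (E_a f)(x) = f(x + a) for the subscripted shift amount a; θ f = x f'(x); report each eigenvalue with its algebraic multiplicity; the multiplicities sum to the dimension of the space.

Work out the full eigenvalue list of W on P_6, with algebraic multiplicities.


λ = 3/2 (multiplicity 1), λ = 5/2 (multiplicity 1), λ = 7/2 (multiplicity 1), λ = 9/2 (multiplicity 1), λ = 11/2 (multiplicity 1), λ = 13/2 (multiplicity 1), λ = 15/2 (multiplicity 1)

image of 1: 3/2
image of x: (5/2)x - 11/4
image of x^2: (7/2)x^2 - (11/2)x + 107/8
image of x^3: (9/2)x^3 - (33/4)x^2 + (321/8)x - 659/16
image of x^4: (11/2)x^4 - 11x^3 + (321/4)x^2 - (659/4)x + 4883/32
image of x^5: (13/2)x^5 - (55/4)x^4 + (535/4)x^3 - (3295/8)x^2 + (24415/32)x - 33371/64
image of x^6: (15/2)x^6 - (33/2)x^5 + (1605/8)x^4 - (3295/4)x^3 + (73245/32)x^2 - (100113/32)x + 236027/128
the matrix is upper triangular; its diagonal is (3/2, 5/2, 7/2, 9/2, 11/2, 13/2, 15/2)
for a triangular matrix the eigenvalues are the diagonal entries, with algebraic multiplicity their repetition count


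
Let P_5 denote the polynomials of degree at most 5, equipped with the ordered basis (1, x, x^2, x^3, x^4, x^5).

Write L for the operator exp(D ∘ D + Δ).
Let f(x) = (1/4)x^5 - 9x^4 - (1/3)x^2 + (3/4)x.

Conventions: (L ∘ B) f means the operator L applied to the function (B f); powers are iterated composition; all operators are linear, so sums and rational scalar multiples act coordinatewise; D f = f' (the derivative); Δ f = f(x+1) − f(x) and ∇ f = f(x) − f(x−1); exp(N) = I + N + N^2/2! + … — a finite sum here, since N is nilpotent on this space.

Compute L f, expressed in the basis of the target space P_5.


the image equals g(x) = (1/4)x^5 - (31/4)x^4 - 26x^3 - (1133/6)x^2 - (1993/6)x - 4879/12

order-1 term: (5/4)x^4 - (57/2)x^3 - (319/2)x^2 - (425/12)x - 9
order-2 term: (5/2)x^3 - (63/2)x^2 - (1141/4)x - 3247/12
order-3 term: (5/2)x^2 - (27/2)x - 503/4
order-4 term: (5/4)x - 3/2
order-5 term: 1/4
the series for exp(D ∘ D + Δ) f terminates at order 5
exp(D ∘ D + Δ) f = (1/4)x^5 - (31/4)x^4 - 26x^3 - (1133/6)x^2 - (1993/6)x - 4879/12


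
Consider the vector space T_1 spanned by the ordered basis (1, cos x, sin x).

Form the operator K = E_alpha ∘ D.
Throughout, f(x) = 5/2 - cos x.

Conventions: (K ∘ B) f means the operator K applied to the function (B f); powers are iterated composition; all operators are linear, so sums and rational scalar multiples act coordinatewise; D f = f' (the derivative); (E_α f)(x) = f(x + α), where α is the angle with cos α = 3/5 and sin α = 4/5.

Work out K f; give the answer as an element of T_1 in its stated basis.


D f = sin x
E_alpha D f = (4/5)cos x + (3/5)sin x

the result is g(x) = (4/5)cos x + (3/5)sin x


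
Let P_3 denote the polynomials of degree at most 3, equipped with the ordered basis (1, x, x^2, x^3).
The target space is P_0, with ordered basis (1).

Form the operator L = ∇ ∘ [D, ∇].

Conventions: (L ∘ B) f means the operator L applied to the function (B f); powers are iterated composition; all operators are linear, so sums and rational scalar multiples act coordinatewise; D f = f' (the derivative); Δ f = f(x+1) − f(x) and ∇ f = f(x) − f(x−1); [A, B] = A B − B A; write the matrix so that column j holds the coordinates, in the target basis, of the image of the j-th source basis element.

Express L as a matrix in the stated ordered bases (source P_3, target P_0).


image of 1: 0
image of x: 0
image of x^2: 0
image of x^3: 0
each image's coordinates form column j of the matrix

the matrix is [[0, 0, 0, 0]] (rows listed top to bottom)


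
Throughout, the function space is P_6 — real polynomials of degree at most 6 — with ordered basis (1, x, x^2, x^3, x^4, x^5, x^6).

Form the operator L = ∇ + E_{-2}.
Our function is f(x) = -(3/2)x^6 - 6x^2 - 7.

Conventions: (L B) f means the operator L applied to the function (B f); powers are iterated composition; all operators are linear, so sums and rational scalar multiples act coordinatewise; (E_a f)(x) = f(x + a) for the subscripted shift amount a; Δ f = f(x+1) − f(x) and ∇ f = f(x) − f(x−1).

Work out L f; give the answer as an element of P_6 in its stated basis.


∇ f = -9x^5 + (45/2)x^4 - 30x^3 + (45/2)x^2 - 21x + 15/2
E_{-2} f = -(3/2)x^6 + 18x^5 - 90x^4 + 240x^3 - 366x^2 + 312x - 127
(∇ + E_{-2}) f = -(3/2)x^6 + 9x^5 - (135/2)x^4 + 210x^3 - (687/2)x^2 + 291x - 239/2

the result is g(x) = -(3/2)x^6 + 9x^5 - (135/2)x^4 + 210x^3 - (687/2)x^2 + 291x - 239/2


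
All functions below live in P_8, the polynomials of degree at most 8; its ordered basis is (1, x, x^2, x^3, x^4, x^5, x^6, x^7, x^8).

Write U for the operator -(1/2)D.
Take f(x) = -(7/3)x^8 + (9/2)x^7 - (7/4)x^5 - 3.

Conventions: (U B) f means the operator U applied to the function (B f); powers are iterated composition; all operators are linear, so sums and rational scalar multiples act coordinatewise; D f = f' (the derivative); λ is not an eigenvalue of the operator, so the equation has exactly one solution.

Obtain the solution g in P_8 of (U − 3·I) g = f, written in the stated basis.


write g with unknown coordinates in the stated basis and equate coefficients in (U − 3·I) g = f
solving from the highest basis element down gives g = (7/9)x^8 - (137/54)x^7 + (959/324)x^6 - (385/162)x^5 + (1925/972)x^4 - (1925/1458)x^3 + (1925/2916)x^2 - (1925/8748)x + 54413/52488
check: U g = -(28/9)x^7 + (959/108)x^6 - (959/108)x^5 + (1925/324)x^4 - (1925/486)x^3 + (1925/972)x^2 - (1925/2916)x + 1925/17496
so U g − 3·g = -(7/3)x^8 + (9/2)x^7 - (7/4)x^5 - 3 = f ✓

g(x) = (7/9)x^8 - (137/54)x^7 + (959/324)x^6 - (385/162)x^5 + (1925/972)x^4 - (1925/1458)x^3 + (1925/2916)x^2 - (1925/8748)x + 54413/52488


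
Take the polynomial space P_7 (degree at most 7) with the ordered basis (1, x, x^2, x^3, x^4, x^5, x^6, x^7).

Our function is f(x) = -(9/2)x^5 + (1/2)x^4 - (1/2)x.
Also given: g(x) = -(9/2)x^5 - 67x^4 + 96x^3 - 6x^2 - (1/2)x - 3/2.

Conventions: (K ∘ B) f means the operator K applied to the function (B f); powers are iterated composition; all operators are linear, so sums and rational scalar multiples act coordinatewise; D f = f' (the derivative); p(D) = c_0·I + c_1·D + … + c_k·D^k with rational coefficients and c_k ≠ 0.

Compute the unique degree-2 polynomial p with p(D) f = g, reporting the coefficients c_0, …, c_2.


p(D) = I + 3·D − D^2, i.e. c_0 = 1, c_1 = 3, c_2 = -1

D^0 f = -(9/2)x^5 + (1/2)x^4 - (1/2)x
D^1 f = -(45/2)x^4 + 2x^3 - 1/2
D^2 f = -90x^3 + 6x^2
matching coefficients of g against c_0 f + c_1 Df + … from the top degree down determines the c_i
solution: c_0 = 1, c_1 = 3, c_2 = -1


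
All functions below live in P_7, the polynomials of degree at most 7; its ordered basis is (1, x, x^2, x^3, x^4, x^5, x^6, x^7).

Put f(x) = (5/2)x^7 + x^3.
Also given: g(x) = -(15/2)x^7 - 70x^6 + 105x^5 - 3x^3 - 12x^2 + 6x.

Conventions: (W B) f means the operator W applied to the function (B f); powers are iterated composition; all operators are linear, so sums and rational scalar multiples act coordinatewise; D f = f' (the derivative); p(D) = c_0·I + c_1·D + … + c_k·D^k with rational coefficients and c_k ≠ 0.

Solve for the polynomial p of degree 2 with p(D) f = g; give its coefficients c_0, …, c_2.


c_0 = -3, c_1 = -4, c_2 = 1

D^0 f = (5/2)x^7 + x^3
D^1 f = (35/2)x^6 + 3x^2
D^2 f = 105x^5 + 6x
matching coefficients of g against c_0 f + c_1 Df + … from the top degree down determines the c_i
solution: c_0 = -3, c_1 = -4, c_2 = 1


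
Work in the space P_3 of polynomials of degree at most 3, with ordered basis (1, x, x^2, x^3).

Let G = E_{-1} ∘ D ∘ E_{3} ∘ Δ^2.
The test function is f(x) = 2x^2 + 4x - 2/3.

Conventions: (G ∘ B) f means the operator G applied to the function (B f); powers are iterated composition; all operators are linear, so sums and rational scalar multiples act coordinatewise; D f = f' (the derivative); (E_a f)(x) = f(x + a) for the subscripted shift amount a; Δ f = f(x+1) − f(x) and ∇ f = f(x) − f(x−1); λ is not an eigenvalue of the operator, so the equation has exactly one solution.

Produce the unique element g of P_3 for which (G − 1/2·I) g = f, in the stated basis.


the result is g(x) = -4x^2 - 8x + 4/3

write g with unknown coordinates in the stated basis and equate coefficients in (G − 1/2·I) g = f
solving from the highest basis element down gives g = -4x^2 - 8x + 4/3
check: G g = 0
so G g − 1/2·g = 2x^2 + 4x - 2/3 = f ✓


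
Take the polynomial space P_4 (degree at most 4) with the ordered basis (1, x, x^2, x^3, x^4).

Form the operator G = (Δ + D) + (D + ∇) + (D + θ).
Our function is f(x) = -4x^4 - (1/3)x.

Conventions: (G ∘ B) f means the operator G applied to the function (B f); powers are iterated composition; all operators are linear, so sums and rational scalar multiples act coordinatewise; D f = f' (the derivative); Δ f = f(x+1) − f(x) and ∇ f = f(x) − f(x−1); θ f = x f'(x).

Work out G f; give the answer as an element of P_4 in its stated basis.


the result is g(x) = -16x^4 - 80x^3 - (97/3)x - 5/3

Δ f = -16x^3 - 24x^2 - 16x - 13/3
D f = -16x^3 - 1/3
(Δ + D) f = -32x^3 - 24x^2 - 16x - 14/3
D f = -16x^3 - 1/3
∇ f = -16x^3 + 24x^2 - 16x + 11/3
(D + ∇) f = -32x^3 + 24x^2 - 16x + 10/3
D f = -16x^3 - 1/3
θ f = -16x^4 - (1/3)x
(D + θ) f = -16x^4 - 16x^3 - (1/3)x - 1/3
((Δ + D) + (D + ∇) + (D + θ)) f = -16x^4 - 80x^3 - (97/3)x - 5/3


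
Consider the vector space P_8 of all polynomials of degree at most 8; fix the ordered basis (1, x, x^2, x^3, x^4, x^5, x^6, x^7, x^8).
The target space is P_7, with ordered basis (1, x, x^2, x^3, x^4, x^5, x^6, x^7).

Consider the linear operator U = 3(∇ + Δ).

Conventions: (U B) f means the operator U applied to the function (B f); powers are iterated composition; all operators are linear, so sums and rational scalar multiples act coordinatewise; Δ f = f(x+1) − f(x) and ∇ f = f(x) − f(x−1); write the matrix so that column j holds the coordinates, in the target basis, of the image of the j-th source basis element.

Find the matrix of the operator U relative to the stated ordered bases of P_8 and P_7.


the matrix is [[0, 6, 0, 6, 0, 6, 0, 6, 0]; [0, 0, 12, 0, 24, 0, 36, 0, 48]; [0, 0, 0, 18, 0, 60, 0, 126, 0]; [0, 0, 0, 0, 24, 0, 120, 0, 336]; [0, 0, 0, 0, 0, 30, 0, 210, 0]; [0, 0, 0, 0, 0, 0, 36, 0, 336]; [0, 0, 0, 0, 0, 0, 0, 42, 0]; [0, 0, 0, 0, 0, 0, 0, 0, 48]] (rows listed top to bottom)

image of 1: 0
image of x: 6
image of x^2: 12x
image of x^3: 18x^2 + 6
image of x^4: 24x^3 + 24x
image of x^5: 30x^4 + 60x^2 + 6
image of x^6: 36x^5 + 120x^3 + 36x
image of x^7: 42x^6 + 210x^4 + 126x^2 + 6
image of x^8: 48x^7 + 336x^5 + 336x^3 + 48x
each image's coordinates form column j of the matrix


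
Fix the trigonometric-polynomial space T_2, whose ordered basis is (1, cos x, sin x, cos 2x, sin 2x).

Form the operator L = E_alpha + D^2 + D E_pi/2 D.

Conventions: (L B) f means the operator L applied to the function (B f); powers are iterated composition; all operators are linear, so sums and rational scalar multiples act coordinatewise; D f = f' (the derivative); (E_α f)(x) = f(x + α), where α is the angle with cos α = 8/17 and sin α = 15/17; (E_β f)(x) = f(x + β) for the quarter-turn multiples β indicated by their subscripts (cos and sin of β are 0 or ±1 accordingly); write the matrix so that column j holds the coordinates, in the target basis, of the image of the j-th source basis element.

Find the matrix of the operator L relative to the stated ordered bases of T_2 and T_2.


the matrix is [[1, 0, 0, 0, 0]; [0, -9/17, -2/17, 0, 0]; [0, 2/17, -9/17, 0, 0]; [0, 0, 0, -161/289, 240/289]; [0, 0, 0, -240/289, -161/289]] (rows listed top to bottom)

image of 1: 1
image of cos x: -(9/17)cos x + (2/17)sin x
image of sin x: -(2/17)cos x - (9/17)sin x
image of cos 2x: -(161/289)cos 2x - (240/289)sin 2x
image of sin 2x: (240/289)cos 2x - (161/289)sin 2x
each image's coordinates form column j of the matrix


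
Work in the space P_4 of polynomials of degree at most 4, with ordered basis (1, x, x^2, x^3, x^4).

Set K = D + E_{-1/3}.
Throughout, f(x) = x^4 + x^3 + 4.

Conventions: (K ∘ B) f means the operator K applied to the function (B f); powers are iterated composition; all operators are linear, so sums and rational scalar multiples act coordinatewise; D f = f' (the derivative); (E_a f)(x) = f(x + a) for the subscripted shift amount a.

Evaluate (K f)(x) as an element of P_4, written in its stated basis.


D f = 4x^3 + 3x^2
E_{-1/3} f = x^4 - (1/3)x^3 - (1/3)x^2 + (5/27)x + 322/81
(D + E_{-1/3}) f = x^4 + (11/3)x^3 + (8/3)x^2 + (5/27)x + 322/81

the result is g(x) = x^4 + (11/3)x^3 + (8/3)x^2 + (5/27)x + 322/81


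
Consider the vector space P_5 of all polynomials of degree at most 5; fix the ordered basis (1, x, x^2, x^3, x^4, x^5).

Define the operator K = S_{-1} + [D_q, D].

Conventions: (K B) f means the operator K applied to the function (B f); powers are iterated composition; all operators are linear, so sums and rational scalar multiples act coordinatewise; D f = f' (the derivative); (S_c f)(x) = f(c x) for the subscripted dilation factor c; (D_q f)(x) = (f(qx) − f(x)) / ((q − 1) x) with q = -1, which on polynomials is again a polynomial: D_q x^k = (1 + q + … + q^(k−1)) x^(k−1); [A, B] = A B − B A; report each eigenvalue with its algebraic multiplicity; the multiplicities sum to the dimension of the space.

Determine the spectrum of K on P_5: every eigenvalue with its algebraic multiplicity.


image of 1: 1
image of x: -x
image of x^2: x^2 + 2
image of x^3: -x^3 - 2x
image of x^4: x^4 + 4x^2
image of x^5: -x^5 - 4x^3
the matrix is upper triangular; its diagonal is (1, -1, 1, -1, 1, -1)
for a triangular matrix the eigenvalues are the diagonal entries, with algebraic multiplicity their repetition count

λ = -1 (multiplicity 3), λ = 1 (multiplicity 3)


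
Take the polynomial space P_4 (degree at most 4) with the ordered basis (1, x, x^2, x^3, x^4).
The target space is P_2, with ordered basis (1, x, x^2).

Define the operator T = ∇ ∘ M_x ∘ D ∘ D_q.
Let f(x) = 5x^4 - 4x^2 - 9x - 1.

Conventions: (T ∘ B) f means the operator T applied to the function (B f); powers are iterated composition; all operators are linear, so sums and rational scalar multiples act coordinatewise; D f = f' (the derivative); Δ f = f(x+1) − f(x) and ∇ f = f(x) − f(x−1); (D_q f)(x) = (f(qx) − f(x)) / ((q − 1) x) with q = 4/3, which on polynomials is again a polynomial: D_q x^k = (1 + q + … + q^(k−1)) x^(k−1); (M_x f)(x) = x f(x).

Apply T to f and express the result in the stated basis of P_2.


g(x) = (875/3)x^2 - (875/3)x + 791/9

D_q f = (875/27)x^3 - (28/3)x - 9
D D_q f = (875/9)x^2 - 28/3
M_x D D_q f = (875/9)x^3 - (28/3)x
∇ M_x D D_q f = (875/3)x^2 - (875/3)x + 791/9


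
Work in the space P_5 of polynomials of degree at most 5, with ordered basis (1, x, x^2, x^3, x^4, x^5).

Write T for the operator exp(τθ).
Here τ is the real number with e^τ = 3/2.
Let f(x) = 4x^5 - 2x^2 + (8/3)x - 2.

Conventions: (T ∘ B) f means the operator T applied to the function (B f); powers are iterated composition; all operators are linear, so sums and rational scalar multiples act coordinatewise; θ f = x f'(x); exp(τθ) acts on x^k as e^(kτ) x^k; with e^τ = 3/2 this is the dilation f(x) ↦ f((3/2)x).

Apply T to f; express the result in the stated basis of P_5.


the result is g(x) = (243/8)x^5 - (9/2)x^2 + 4x - 2

exp(τθ) x^k = e^(kτ) x^k; with e^τ = 3/2 this sends x^k to (3/2)^k x^k
x ↦ 3/2 x
x^2 ↦ 9/4 x^2
x^5 ↦ 243/32 x^5
applying this coordinatewise to f: exp(τθ) f = (243/8)x^5 - (9/2)x^2 + 4x - 2


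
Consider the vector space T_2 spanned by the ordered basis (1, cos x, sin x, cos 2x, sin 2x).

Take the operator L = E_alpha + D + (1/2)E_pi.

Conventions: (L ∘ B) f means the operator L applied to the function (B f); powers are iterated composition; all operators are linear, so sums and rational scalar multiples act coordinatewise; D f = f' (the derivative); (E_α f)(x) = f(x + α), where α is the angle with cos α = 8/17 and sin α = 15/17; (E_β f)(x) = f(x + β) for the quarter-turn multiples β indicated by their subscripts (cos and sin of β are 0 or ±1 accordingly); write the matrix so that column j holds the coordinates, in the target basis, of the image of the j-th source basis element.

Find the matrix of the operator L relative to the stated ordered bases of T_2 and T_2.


image of 1: 3/2
image of cos x: -(1/34)cos x - (32/17)sin x
image of sin x: (32/17)cos x - (1/34)sin x
image of cos 2x: -(33/578)cos 2x - (818/289)sin 2x
image of sin 2x: (818/289)cos 2x - (33/578)sin 2x
each image's coordinates form column j of the matrix

the matrix is [[3/2, 0, 0, 0, 0]; [0, -1/34, 32/17, 0, 0]; [0, -32/17, -1/34, 0, 0]; [0, 0, 0, -33/578, 818/289]; [0, 0, 0, -818/289, -33/578]] (rows listed top to bottom)


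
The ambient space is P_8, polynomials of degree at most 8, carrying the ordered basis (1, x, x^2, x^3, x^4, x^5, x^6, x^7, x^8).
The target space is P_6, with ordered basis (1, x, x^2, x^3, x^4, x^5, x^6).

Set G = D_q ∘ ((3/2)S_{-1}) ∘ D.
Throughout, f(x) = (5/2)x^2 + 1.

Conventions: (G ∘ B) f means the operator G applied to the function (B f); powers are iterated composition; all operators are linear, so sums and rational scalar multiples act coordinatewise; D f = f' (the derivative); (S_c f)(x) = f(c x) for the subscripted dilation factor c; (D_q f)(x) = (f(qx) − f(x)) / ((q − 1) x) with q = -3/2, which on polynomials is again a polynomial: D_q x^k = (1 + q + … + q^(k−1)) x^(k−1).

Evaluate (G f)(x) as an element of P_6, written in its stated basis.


the result is g(x) = -15/2

D f = 5x
S_{-1} D f = -5x
((3/2)S_{-1}) D f = -(15/2)x
D_q ((3/2)S_{-1}) D f = -15/2


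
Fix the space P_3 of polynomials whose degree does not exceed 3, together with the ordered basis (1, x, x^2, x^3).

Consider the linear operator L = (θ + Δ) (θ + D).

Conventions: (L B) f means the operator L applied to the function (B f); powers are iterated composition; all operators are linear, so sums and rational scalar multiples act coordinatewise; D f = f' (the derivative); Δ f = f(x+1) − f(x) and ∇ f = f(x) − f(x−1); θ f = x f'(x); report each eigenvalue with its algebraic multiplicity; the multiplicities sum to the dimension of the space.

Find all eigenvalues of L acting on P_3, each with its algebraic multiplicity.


λ = 0 (multiplicity 1), λ = 1 (multiplicity 1), λ = 4 (multiplicity 1), λ = 9 (multiplicity 1)

image of 1: 0
image of x: x + 1
image of x^2: 4x^2 + 6x + 4
image of x^3: 9x^3 + 15x^2 + 15x + 6
the matrix is upper triangular; its diagonal is (0, 1, 4, 9)
for a triangular matrix the eigenvalues are the diagonal entries, with algebraic multiplicity their repetition count


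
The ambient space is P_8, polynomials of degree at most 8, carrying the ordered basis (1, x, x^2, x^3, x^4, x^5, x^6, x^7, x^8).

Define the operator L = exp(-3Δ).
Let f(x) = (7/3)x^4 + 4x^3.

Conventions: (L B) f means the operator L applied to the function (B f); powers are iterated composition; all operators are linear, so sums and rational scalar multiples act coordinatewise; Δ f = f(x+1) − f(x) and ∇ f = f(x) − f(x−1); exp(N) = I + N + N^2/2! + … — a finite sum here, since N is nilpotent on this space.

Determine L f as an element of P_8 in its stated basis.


g(x) = (7/3)x^4 - 24x^3 + 48x^2 + 44x - 61

order-1 term: -28x^3 - 78x^2 - 64x - 19
order-2 term: 126x^2 + 360x + 255
order-3 term: -252x - 486
order-4 term: 189
the series for exp(-3Δ) f terminates at order 4
exp(-3Δ) f = (7/3)x^4 - 24x^3 + 48x^2 + 44x - 61


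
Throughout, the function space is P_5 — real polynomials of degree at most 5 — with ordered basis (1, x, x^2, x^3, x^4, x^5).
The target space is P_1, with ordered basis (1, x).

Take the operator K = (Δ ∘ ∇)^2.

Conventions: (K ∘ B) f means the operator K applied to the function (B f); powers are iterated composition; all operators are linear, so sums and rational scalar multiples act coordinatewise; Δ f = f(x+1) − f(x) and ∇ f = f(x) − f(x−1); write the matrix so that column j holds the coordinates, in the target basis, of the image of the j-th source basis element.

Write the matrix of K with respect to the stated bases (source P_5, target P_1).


image of 1: 0
image of x: 0
image of x^2: 0
image of x^3: 0
image of x^4: 24
image of x^5: 120x
each image's coordinates form column j of the matrix

the matrix is [[0, 0, 0, 0, 24, 0]; [0, 0, 0, 0, 0, 120]] (rows listed top to bottom)


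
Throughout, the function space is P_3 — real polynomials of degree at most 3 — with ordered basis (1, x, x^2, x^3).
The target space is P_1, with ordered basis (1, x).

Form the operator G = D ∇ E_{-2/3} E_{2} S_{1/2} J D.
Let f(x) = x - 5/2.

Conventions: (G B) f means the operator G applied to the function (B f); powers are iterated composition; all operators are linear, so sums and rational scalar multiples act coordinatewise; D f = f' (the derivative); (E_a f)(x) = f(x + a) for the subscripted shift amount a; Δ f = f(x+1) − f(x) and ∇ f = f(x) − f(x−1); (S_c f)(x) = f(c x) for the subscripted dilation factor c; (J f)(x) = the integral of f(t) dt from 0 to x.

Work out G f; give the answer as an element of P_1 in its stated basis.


D f = 1
J D f = x
S_{1/2} J D f = (1/2)x
E_{2} (S_{1/2} J D) f = (1/2)x + 1
E_{-2/3} E_{2} (S_{1/2} J D) f = (1/2)x + 2/3
∇ E_{-2/3} E_{2} (S_{1/2} J D) f = 1/2
D (∇ E_{-2/3} E_{2}) (S_{1/2} J D) f = 0

the image equals g(x) = 0


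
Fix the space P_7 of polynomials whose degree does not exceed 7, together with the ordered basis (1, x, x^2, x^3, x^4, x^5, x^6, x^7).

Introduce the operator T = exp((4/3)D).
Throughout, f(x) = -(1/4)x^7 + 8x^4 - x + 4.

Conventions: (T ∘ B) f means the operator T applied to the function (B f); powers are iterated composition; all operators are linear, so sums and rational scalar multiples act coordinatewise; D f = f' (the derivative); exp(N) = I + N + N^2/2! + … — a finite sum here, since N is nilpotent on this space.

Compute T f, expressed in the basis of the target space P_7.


order-1 term: -(7/3)x^6 + (128/3)x^3 - 4/3
order-2 term: -(28/3)x^5 + (256/3)x^2
order-3 term: -(560/27)x^4 + (2048/27)x
order-4 term: -(2240/81)x^3 + 2048/81
order-5 term: -(1792/81)x^2
order-6 term: -(7168/729)x
order-7 term: -4096/2187
the series for exp((4/3)D) f terminates at order 7
exp((4/3)D) f = -(1/4)x^7 - (7/3)x^6 - (28/3)x^5 - (344/27)x^4 + (1216/81)x^3 + (5120/81)x^2 + (47399/729)x + 57032/2187

the image equals g(x) = -(1/4)x^7 - (7/3)x^6 - (28/3)x^5 - (344/27)x^4 + (1216/81)x^3 + (5120/81)x^2 + (47399/729)x + 57032/2187


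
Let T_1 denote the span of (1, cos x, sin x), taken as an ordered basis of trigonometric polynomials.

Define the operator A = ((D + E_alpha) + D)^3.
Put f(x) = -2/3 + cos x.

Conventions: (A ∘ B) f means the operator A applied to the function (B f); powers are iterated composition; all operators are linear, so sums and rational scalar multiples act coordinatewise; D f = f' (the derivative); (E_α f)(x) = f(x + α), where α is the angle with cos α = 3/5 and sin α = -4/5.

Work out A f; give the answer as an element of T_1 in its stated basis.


D f = -sin x
E_alpha f = -2/3 + (3/5)cos x + (4/5)sin x
(D + E_alpha) f = -2/3 + (3/5)cos x - (1/5)sin x
D f = -sin x
((D + E_alpha) + D) f = -2/3 + (3/5)cos x - (6/5)sin x
D ((D + E_alpha) + D) f = -(6/5)cos x - (3/5)sin x
E_alpha ((D + E_alpha) + D) f = -2/3 + (33/25)cos x - (6/25)sin x
(D + E_alpha) ((D + E_alpha) + D) f = -2/3 + (3/25)cos x - (21/25)sin x
D ((D + E_alpha) + D) f = -(6/5)cos x - (3/5)sin x
((D + E_alpha) + D) ((D + E_alpha) + D) f = -2/3 - (27/25)cos x - (36/25)sin x
D ((D + E_alpha) + D) ((D + E_alpha) + D) f = -(36/25)cos x + (27/25)sin x
E_alpha ((D + E_alpha) + D) ((D + E_alpha) + D) f = -2/3 + (63/125)cos x - (216/125)sin x
(D + E_alpha) ((D + E_alpha) + D) ((D + E_alpha) + D) f = -2/3 - (117/125)cos x - (81/125)sin x
D ((D + E_alpha) + D) ((D + E_alpha) + D) f = -(36/25)cos x + (27/25)sin x
((D + E_alpha) + D) ((D + E_alpha) + D) ((D + E_alpha) + D) f = -2/3 - (297/125)cos x + (54/125)sin x

the image equals g(x) = -2/3 - (297/125)cos x + (54/125)sin x


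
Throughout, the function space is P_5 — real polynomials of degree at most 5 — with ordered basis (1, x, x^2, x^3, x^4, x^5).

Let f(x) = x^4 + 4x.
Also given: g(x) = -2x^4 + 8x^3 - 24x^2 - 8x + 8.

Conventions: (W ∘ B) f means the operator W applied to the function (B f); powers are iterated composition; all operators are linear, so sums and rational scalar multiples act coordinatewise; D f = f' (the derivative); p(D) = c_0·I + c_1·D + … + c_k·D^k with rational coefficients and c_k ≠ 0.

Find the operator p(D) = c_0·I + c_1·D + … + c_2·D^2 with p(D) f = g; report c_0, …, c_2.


D^0 f = x^4 + 4x
D^1 f = 4x^3 + 4
D^2 f = 12x^2
matching coefficients of g against c_0 f + c_1 Df + … from the top degree down determines the c_i
solution: c_0 = -2, c_1 = 2, c_2 = -2

c_0 = -2, c_1 = 2, c_2 = -2


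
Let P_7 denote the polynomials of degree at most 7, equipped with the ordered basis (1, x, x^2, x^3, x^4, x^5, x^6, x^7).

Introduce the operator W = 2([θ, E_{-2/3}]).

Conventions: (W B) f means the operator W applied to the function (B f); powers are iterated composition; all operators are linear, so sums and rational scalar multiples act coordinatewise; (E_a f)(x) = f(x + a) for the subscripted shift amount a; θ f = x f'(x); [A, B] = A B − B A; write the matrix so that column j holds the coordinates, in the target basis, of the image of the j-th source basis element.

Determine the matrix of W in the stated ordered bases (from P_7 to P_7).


the matrix is [[0, 4/3, -16/9, 16/9, -128/81, 320/243, -256/243, 1792/2187]; [0, 0, 8/3, -16/3, 64/9, -640/81, 640/81, -1792/243]; [0, 0, 0, 4, -32/3, 160/9, -640/27, 2240/81]; [0, 0, 0, 0, 16/3, -160/9, 320/9, -4480/81]; [0, 0, 0, 0, 0, 20/3, -80/3, 560/9]; [0, 0, 0, 0, 0, 0, 8, -112/3]; [0, 0, 0, 0, 0, 0, 0, 28/3]; [0, 0, 0, 0, 0, 0, 0, 0]] (rows listed top to bottom)

image of 1: 0
image of x: 4/3
image of x^2: (8/3)x - 16/9
image of x^3: 4x^2 - (16/3)x + 16/9
image of x^4: (16/3)x^3 - (32/3)x^2 + (64/9)x - 128/81
image of x^5: (20/3)x^4 - (160/9)x^3 + (160/9)x^2 - (640/81)x + 320/243
image of x^6: 8x^5 - (80/3)x^4 + (320/9)x^3 - (640/27)x^2 + (640/81)x - 256/243
image of x^7: (28/3)x^6 - (112/3)x^5 + (560/9)x^4 - (4480/81)x^3 + (2240/81)x^2 - (1792/243)x + 1792/2187
each image's coordinates form column j of the matrix
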